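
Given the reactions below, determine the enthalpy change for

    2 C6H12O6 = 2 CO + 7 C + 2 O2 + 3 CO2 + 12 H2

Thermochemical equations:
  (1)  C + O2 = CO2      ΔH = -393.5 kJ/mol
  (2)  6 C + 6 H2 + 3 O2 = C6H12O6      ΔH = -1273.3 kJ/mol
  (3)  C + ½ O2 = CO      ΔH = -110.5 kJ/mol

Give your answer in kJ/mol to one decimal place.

(1) × 3 (×3 to match 3 CO2 in the target): (3)·(-393.5) = -1180.5 kJ/mol
(2) reversed and × 2 (reverse to put C6H12O6 on the reactant side; scale by 2 for the 2 C6H12O6): (-2)·(-1273.3) = +2546.6 kJ/mol
(3) × 2 (×2 to match 2 CO in the target): (2)·(-110.5) = -221.0 kJ/mol
Since enthalpy is a state function, ΔH = (3)·(-393.5) + (-2)·(-1273.3) + (2)·(-110.5) = 1145.1 kJ/mol

ΔH = 1145.1 kJ/mol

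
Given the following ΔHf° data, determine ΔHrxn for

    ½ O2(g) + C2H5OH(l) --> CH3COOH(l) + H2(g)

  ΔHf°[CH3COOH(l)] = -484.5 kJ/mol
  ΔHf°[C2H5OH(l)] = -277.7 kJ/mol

ΔH°rxn = Σ nΔHf°(products) − Σ nΔHf°(reactants).
Products: 1·(-484.5) + 1·(+0.0) = -484.5
Reactants: 1/2·(+0.0) + 1·(-277.7) = -277.7
ΔHrxn = (-484.5) − (-277.7) = -206.8 kJ/mol

ΔHrxn = -206.8 kJ/mol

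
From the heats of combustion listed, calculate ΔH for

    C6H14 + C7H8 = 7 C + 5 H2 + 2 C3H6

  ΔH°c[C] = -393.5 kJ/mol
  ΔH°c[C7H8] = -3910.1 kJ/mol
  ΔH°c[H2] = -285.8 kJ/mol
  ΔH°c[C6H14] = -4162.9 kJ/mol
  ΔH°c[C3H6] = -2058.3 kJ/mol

With combustion enthalpies, reactants minus products:
= [1·(-4162.9) + 1·(-3910.1)] − [7·(-393.5) + 5·(-285.8) + 2·(-2058.3)]
= 227.1 kJ/mol

ΔH = 227.1 kJ/mol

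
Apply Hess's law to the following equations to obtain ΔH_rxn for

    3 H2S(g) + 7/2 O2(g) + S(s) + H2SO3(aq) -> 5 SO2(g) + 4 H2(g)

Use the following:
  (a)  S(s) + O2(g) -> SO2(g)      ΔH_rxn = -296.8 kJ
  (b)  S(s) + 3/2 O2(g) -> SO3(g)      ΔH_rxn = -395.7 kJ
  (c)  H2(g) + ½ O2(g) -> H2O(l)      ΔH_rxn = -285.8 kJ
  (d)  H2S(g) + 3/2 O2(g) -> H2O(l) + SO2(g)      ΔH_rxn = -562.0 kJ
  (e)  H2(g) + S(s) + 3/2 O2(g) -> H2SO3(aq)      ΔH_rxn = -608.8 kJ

ΔH_rxn = -813.4 kJ

(a) × 2: (2)·(-296.8) = -593.6 kJ
(b): not needed.
(c) reversed and × 3: (-3)·(-285.8) = +857.4 kJ
(d) × 3: (3)·(-562.0) = -1686.0 kJ
(e) reversed: +608.8 kJ
Summing the manipulated equations, ΔH_rxn = (2)·(-296.8) + (-3)·(-285.8) + (3)·(-562.0) + (-1)·(-608.8) = -813.4 kJ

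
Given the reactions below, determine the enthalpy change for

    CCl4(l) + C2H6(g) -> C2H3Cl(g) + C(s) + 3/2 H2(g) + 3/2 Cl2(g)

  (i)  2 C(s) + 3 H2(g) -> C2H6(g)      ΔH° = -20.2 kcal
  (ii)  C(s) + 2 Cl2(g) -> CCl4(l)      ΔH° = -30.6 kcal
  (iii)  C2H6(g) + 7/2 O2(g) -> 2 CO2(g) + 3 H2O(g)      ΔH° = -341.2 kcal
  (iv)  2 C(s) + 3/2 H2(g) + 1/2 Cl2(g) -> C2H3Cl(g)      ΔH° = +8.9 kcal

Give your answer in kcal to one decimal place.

ΔH° = 59.7 kcal

(i) reversed: +20.2 kcal
(ii) reversed: +30.6 kcal
(iii): not needed.
(iv) as written: +8.9 kcal
By Hess's law, ΔH° = (-1)·(-20.2) + (-1)·(-30.6) + (1)·(+8.9) = 59.7 kcal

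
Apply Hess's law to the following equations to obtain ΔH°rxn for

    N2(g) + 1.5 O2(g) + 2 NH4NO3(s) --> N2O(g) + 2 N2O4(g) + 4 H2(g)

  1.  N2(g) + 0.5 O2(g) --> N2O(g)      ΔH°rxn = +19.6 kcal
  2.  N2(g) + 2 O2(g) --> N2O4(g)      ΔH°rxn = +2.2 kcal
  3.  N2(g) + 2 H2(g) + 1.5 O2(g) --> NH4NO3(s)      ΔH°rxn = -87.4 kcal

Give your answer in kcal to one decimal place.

eq. 1 as written (N2O(g) already on the product side): +19.6 kcal
eq. 2 × 2 (scale by 2 for the 2 N2O4(g)): (2)·(+2.2) = +4.4 kcal
eq. 3 reversed and × 2 (NH4NO3(s) must end up as a reactant; scale by 2 for the 2 NH4NO3(s)): (-2)·(-87.4) = +174.8 kcal
ΔH°rxn = (1)·(+19.6) + (2)·(+2.2) + (-2)·(-87.4) = 198.8 kcal

ΔH°rxn = 198.8 kcal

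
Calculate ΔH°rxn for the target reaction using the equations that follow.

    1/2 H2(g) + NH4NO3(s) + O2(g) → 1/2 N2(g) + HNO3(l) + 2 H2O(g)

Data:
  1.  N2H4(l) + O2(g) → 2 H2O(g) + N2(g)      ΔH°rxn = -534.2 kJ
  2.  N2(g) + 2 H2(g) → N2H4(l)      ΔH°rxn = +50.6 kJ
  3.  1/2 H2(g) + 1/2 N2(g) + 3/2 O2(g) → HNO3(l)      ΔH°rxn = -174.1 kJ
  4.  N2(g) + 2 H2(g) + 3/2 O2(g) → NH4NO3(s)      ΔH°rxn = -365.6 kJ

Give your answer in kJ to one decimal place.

eq. 1 as written: -534.2 kJ
eq. 2 as written: +50.6 kJ
eq. 3 as written: -174.1 kJ
eq. 4 reversed: +365.6 kJ
Combining the equations, ΔH°rxn = (-534.2) + (+50.6) + (-174.1) + (+365.6) = -292.1 kJ

ΔH°rxn = -292.1 kJ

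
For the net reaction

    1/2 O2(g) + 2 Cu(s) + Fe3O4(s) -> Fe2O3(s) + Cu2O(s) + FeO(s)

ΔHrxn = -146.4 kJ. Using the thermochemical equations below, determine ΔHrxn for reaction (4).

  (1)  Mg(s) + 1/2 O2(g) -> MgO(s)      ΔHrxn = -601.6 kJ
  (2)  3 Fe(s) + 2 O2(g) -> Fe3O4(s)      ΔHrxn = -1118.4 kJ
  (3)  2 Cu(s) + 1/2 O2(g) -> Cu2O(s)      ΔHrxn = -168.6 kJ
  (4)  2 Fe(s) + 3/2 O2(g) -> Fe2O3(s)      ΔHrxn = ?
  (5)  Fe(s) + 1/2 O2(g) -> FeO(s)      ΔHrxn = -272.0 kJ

(1): not needed.
(2) reversed: +1118.4 kJ
(3) as written: -168.6 kJ
(4) as written: contributes x
(5) as written: -272.0 kJ
-146.4 = (+1118.4) + (-168.6) + (-272.0) + x
x = (-146.4 − (+677.8)) / (1) = -824.2 kJ

ΔHrxn = -824.2 kJ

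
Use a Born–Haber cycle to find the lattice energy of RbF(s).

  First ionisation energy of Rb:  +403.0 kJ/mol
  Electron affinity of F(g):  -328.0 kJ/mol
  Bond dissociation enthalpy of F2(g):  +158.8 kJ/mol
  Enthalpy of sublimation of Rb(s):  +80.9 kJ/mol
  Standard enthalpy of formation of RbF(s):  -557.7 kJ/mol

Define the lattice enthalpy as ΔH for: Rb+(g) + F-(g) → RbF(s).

ΔHf° = 1·ΔHsub + 1·(ΣIE) + 1/2·D(F2) + 1·EA + U
-557.7 = 1·(+80.9) + 1·(+403.0) + 1/2·(+158.8) + 1·(-328.0) + U
U = -557.7 − (+235.3) = -793.0 kJ/mol

U = -793.0 kJ/mol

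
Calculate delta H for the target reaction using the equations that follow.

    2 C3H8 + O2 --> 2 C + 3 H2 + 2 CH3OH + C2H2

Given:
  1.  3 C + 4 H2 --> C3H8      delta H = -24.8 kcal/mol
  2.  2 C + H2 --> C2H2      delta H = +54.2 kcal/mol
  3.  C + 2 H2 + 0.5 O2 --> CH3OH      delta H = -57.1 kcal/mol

delta H = -10.4 kcal/mol

eq. 1 reversed and × 2 (reverse to put C3H8 on the reactant side; scale by 2 for the 2 C3H8): (-2)·(-24.8) = +49.6 kcal/mol
eq. 2 as written (C2H2 already on the product side): +54.2 kcal/mol
eq. 3 × 2 (scale by 2 for the 2 CH3OH): (2)·(-57.1) = -114.2 kcal/mol
Since enthalpy is a state function, delta H = (-2)·(-24.8) + (1)·(+54.2) + (2)·(-57.1) = -10.4 kcal/mol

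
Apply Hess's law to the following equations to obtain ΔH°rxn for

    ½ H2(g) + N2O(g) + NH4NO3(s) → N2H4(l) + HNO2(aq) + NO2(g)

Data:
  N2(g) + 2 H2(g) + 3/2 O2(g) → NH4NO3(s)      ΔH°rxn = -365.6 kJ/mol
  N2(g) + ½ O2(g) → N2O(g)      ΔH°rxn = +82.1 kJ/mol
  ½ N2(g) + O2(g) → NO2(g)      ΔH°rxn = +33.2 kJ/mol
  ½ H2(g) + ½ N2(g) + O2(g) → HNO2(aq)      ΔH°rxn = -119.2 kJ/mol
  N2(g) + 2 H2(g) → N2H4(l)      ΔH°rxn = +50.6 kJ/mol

equation 1 reversed (NH4NO3(s) must end up as a reactant): +365.6 kJ/mol
equation 2 reversed (reverse to put N2O(g) on the reactant side): -82.1 kJ/mol
equation 3 as written (NO2(g) already on the product side): +33.2 kJ/mol
equation 4 as written (HNO2(aq) already on the product side): -119.2 kJ/mol
equation 5 as written (N2H4(l) already on the product side): +50.6 kJ/mol
Combining the equations, ΔH°rxn = (-1)·(-365.6) + (-1)·(+82.1) + (1)·(+33.2) + (1)·(-119.2) + (1)·(+50.6) = 248.1 kJ/mol

ΔH°rxn = 248.1 kJ/mol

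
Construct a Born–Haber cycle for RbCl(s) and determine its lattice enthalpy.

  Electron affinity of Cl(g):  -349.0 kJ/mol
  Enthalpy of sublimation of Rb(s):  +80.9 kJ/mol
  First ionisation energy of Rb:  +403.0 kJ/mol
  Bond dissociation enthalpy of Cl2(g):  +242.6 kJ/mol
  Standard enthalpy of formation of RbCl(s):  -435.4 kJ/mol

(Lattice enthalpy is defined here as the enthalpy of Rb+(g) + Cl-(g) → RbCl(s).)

U = -691.6 kJ/mol

ΔHf° = 1·ΔHsub + 1·(ΣIE) + 1/2·D(Cl2) + 1·EA + U
-435.4 = 1·(+80.9) + 1·(+403.0) + 1/2·(+242.6) + 1·(-349.0) + U
U = -435.4 − (+256.2) = -691.6 kJ/mol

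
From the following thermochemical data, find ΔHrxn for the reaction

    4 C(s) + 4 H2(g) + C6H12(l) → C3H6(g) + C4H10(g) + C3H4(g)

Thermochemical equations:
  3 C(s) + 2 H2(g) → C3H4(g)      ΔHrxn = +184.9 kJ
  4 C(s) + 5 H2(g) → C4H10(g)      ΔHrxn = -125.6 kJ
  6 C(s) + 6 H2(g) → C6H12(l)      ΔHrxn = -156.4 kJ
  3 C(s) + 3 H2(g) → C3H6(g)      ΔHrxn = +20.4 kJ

equation 1 as written: +184.9 kJ
equation 2 as written: -125.6 kJ
equation 3 reversed: +156.4 kJ
equation 4 as written: +20.4 kJ
By Hess's law, ΔHrxn = (1)·(+184.9) + (1)·(-125.6) + (-1)·(-156.4) + (1)·(+20.4) = 236.1 kJ

ΔHrxn = 236.1 kJ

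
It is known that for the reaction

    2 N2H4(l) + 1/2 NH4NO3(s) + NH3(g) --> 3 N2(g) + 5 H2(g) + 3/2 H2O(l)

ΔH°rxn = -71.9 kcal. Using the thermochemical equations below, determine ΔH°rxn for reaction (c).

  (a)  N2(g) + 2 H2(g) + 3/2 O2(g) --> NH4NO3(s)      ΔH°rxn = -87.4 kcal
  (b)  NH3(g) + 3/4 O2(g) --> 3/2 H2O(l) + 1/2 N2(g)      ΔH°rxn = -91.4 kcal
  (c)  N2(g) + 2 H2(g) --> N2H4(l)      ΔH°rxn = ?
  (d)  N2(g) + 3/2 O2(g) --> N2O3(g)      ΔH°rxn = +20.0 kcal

(a) reversed and × 1/2 (NH4NO3(s) must end up as a reactant; ×1/2 to match 1/2 NH4NO3(s) in the target): (-1/2)·(-87.4) = +43.7 kcal
(b) as written (NH3(g) already on the reactant side): -91.4 kcal
(c) reversed and × 2 (reverse to put N2H4(l) on the reactant side; scale by 2 for the 2 N2H4(l)): contributes −2·x
(d): not needed (N2O3(g) appears nowhere else).
-71.9 = (+43.7) + (-91.4) − 2·x
x = (-71.9 − (-47.7)) / (-2) = 12.1 kcal

ΔH°rxn = 12.1 kcal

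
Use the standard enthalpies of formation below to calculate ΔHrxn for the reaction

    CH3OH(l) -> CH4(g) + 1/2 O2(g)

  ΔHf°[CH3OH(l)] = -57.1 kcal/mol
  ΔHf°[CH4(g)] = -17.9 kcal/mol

ΔHrxn = 39.2 kcal/mol

Products: 1·(-17.9) + 1/2·(+0.0) = -17.9
Reactants: 1·(-57.1) = -57.1
ΔHrxn = (-17.9) − (-57.1) = 39.2 kcal/mol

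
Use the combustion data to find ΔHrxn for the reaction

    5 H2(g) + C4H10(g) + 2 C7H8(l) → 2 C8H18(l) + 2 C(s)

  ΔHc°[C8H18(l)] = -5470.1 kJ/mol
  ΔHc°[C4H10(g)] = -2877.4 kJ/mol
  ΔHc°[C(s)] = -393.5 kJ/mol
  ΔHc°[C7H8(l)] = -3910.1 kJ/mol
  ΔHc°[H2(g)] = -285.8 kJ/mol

ΔHrxn = -399.4 kJ/mol

With combustion enthalpies, reactants minus products:
= [5·(-285.8) + 1·(-2877.4) + 2·(-3910.1)] − [2·(-5470.1) + 2·(-393.5)]
= -399.4 kJ/mol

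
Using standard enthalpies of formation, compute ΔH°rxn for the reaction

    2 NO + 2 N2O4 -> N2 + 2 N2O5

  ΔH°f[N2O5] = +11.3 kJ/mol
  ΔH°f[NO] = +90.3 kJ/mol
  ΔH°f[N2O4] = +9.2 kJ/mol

ΔH°rxn = Σ nΔHf°(products) − Σ nΔHf°(reactants).
Products: 1·(+0.0) + 2·(+11.3) = +22.6
Reactants: 2·(+90.3) + 2·(+9.2) = +199.0
ΔH°rxn = (+22.6) − (+199.0) = -176.4 kJ/mol

ΔH°rxn = -176.4 kJ/mol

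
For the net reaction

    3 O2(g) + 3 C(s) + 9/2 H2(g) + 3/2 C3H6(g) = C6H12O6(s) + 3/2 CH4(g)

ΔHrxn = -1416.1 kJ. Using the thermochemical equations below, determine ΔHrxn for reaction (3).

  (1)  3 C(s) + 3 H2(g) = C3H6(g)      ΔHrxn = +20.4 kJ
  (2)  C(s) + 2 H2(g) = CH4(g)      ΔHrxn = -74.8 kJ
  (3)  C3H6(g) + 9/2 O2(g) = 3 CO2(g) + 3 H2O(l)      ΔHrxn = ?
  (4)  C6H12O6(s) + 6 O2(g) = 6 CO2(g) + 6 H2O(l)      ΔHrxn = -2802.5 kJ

ΔHrxn = -2058.3 kJ

(1) × 1/2: (1/2)·(+20.4) = +10.2 kJ
(2) × 3/2 (scale by 3/2 for the 3/2 CH4(g)): (3/2)·(-74.8) = -112.2 kJ
(3) × 2: contributes 2·x
(4) reversed (reverse to put C6H12O6(s) on the product side): +2802.5 kJ
-1416.1 = (+10.2) + (-112.2) + (+2802.5) + 2·x
x = (-1416.1 − (+2700.5)) / (2) = -2058.3 kJ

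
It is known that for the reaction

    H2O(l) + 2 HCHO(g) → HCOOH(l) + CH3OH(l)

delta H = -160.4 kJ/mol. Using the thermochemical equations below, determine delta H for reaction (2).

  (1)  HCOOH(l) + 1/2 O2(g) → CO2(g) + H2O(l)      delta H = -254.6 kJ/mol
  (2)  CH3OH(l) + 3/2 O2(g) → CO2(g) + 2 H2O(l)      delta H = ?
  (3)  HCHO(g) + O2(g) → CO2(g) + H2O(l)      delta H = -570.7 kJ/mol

delta H = -726.4 kJ/mol

(1) reversed: +254.6 kJ/mol
(2) reversed: contributes −x
(3) × 2: (2)·(-570.7) = -1141.4 kJ/mol
-160.4 = (+254.6) + (-1141.4) − x
x = (-160.4 − (-886.8)) / (-1) = -726.4 kJ/mol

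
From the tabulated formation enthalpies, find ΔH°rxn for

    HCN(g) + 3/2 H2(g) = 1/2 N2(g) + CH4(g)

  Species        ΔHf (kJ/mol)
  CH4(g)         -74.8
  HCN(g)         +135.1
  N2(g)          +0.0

ΔH°rxn = -209.9 kJ/mol

Products: 1/2·(+0.0) + 1·(-74.8) = -74.8
Reactants: 1·(+135.1) + 3/2·(+0.0) = +135.1
ΔH°rxn = (-74.8) − (+135.1) = -209.9 kJ/mol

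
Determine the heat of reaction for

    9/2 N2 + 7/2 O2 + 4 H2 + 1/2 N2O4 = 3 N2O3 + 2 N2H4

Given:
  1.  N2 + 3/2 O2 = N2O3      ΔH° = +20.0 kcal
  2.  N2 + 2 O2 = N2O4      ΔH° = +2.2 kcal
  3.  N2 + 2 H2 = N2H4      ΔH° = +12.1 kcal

ΔH° = 83.1 kcal

eq. 1 × 3: (3)·(+20.0) = +60.0 kcal
eq. 2 reversed and × 1/2: (-1/2)·(+2.2) = -1.1 kcal
eq. 3 × 2: (2)·(+12.1) = +24.2 kcal
ΔH° = (+60.0) + (-1.1) + (+24.2) = 83.1 kcal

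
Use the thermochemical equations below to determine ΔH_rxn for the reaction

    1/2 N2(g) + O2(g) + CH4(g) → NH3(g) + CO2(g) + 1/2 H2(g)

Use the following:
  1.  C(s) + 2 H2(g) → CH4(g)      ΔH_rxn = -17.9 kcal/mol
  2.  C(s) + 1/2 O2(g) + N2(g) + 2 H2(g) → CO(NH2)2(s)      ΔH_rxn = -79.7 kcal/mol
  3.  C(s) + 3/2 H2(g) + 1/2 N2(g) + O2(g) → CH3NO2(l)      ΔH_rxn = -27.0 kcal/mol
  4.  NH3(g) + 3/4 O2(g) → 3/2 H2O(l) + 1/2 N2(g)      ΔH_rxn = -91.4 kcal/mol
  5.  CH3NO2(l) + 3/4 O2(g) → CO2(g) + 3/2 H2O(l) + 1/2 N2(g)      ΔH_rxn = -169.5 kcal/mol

eq. 1 reversed: +17.9 kcal/mol
eq. 2: not needed.
eq. 3 as written: -27.0 kcal/mol
eq. 4 reversed: +91.4 kcal/mol
eq. 5 as written: -169.5 kcal/mol
ΔH_rxn = (-1)·(-17.9) + (1)·(-27.0) + (-1)·(-91.4) + (1)·(-169.5) = -87.2 kcal/mol

ΔH_rxn = -87.2 kcal/mol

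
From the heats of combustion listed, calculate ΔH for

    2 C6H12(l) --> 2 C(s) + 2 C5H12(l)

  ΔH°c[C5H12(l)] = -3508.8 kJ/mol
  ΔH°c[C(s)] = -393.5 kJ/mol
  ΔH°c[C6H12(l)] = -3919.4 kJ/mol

With combustion enthalpies, reactants minus products:
= [2·(-3919.4)] − [2·(-393.5) + 2·(-3508.8)]
= -34.2 kJ/mol

ΔH = -34.2 kJ/mol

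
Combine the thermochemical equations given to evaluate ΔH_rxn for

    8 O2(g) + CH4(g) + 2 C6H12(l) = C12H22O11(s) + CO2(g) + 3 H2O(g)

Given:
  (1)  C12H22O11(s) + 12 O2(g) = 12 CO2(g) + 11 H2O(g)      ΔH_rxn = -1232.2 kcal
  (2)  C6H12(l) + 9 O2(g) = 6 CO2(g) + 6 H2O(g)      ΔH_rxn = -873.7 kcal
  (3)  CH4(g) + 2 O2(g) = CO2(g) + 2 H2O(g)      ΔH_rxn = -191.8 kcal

(1) reversed (reverse to put C12H22O11(s) on the product side): +1232.2 kcal
(2) × 2 (scale by 2 for the 2 C6H12(l)): (2)·(-873.7) = -1747.4 kcal
(3) as written (CH4(g) already on the reactant side): -191.8 kcal
ΔH_rxn = (+1232.2) + (-1747.4) + (-191.8) = -707.0 kcal

ΔH_rxn = -707.0 kcal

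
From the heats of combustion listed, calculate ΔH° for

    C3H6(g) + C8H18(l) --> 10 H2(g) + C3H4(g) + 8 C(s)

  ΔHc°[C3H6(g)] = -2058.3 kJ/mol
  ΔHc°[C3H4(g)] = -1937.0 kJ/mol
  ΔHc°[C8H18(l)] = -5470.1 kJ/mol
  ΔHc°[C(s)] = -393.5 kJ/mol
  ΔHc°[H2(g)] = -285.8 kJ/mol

ΔH° = 414.6 kJ/mol

With combustion enthalpies, reactants minus products:
= [1·(-2058.3) + 1·(-5470.1)] − [10·(-285.8) + 1·(-1937.0) + 8·(-393.5)]
= 414.6 kJ/mol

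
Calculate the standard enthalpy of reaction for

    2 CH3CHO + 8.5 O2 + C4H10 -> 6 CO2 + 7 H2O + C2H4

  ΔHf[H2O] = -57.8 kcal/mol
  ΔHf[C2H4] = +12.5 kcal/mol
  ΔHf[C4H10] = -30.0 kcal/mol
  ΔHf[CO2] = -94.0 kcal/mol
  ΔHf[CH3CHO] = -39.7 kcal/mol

ΔHrxn = -846.7 kcal/mol

Products: 6·(-94.0) + 7·(-57.8) + 1·(+12.5) = -956.1
Reactants: 2·(-39.7) + 17/2·(+0.0) + 1·(-30.0) = -109.4
ΔHrxn = (-956.1) − (-109.4) = -846.7 kcal/mol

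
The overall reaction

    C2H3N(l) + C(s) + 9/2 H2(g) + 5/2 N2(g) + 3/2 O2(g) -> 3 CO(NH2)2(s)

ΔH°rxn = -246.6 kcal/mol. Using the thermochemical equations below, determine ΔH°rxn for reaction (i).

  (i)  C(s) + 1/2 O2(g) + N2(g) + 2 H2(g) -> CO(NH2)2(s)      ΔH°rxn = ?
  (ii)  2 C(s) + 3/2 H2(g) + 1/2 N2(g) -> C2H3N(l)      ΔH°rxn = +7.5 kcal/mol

ΔH°rxn = -79.7 kcal/mol

(i) × 3: contributes 3·x
(ii) reversed: -7.5 kcal/mol
-246.6 = (-7.5) + 3·x
x = (-246.6 − (-7.5)) / (3) = -79.7 kcal/mol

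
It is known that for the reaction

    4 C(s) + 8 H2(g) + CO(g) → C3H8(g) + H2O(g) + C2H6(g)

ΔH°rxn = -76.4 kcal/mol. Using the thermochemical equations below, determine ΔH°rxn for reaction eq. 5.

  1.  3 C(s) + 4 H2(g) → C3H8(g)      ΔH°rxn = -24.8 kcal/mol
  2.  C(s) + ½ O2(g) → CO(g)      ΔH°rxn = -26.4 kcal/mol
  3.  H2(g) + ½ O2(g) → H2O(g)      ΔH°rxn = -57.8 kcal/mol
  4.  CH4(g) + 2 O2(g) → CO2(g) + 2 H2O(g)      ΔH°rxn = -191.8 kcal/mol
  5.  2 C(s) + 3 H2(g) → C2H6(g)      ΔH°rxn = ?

ΔH°rxn = -20.2 kcal/mol

eq. 1 as written (C3H8(g) already on the product side): -24.8 kcal/mol
eq. 2 reversed (CO(g) must end up as a reactant): +26.4 kcal/mol
eq. 3 as written: -57.8 kcal/mol
eq. 4: not needed (CO2(g) appears nowhere else).
eq. 5 as written (C2H6(g) already on the product side): contributes x
-76.4 = (-24.8) + (+26.4) + (-57.8) + x
x = (-76.4 − (-56.2)) / (1) = -20.2 kcal/mol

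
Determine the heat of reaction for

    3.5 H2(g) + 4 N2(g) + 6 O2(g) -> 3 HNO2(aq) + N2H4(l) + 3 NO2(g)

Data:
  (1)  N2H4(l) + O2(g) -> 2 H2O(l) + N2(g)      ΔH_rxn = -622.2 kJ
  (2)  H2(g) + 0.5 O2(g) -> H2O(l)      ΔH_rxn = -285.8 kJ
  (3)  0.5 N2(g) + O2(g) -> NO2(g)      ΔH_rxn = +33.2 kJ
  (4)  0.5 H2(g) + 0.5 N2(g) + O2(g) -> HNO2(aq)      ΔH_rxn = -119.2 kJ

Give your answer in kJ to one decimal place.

ΔH_rxn = -207.4 kJ

(1) reversed: +622.2 kJ
(2) × 2: (2)·(-285.8) = -571.6 kJ
(3) × 3: (3)·(+33.2) = +99.6 kJ
(4) × 3: (3)·(-119.2) = -357.6 kJ
Summing the manipulated equations, ΔH_rxn = (+622.2) + (-571.6) + (+99.6) + (-357.6) = -207.4 kJ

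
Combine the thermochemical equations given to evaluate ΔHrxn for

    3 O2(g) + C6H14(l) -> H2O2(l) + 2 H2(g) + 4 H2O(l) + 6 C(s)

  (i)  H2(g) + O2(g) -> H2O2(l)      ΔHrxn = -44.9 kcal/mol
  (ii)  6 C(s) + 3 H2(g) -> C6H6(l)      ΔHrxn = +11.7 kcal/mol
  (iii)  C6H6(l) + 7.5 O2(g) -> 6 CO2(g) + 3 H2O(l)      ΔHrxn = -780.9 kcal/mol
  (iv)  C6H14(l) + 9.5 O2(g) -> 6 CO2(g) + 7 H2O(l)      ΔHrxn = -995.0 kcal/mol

(i) as written (H2O2(l) already on the product side): -44.9 kcal/mol
(ii) reversed (C(s) must end up as a product): -11.7 kcal/mol
(iii) reversed: +780.9 kcal/mol
(iv) as written (C6H14(l) already on the reactant side): -995.0 kcal/mol
Since enthalpy is a state function, ΔHrxn = (-44.9) + (-11.7) + (+780.9) + (-995.0) = -270.7 kcal/mol

ΔHrxn = -270.7 kcal/mol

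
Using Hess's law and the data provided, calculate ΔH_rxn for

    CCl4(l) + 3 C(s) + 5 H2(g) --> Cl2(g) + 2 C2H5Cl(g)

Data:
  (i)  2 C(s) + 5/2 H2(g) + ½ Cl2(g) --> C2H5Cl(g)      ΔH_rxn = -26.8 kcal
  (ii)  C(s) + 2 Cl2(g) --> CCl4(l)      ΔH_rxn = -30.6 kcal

ΔH_rxn = -23.0 kcal

(i) × 2 (scale by 2 for the 2 C2H5Cl(g)): (2)·(-26.8) = -53.6 kcal
(ii) reversed (reverse to put CCl4(l) on the reactant side): +30.6 kcal
ΔH_rxn = (-53.6) + (+30.6) = -23.0 kcal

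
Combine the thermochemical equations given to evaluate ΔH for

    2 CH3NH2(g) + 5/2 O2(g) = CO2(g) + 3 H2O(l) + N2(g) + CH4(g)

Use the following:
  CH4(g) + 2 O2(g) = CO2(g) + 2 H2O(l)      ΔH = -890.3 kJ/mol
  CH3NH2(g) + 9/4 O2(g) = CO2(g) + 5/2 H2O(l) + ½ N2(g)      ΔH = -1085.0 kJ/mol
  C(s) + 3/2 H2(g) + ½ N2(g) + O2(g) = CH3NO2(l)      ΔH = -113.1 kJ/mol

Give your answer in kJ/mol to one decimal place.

ΔH = -1279.7 kJ/mol

equation 1 reversed: +890.3 kJ/mol
equation 2 × 2: (2)·(-1085.0) = -2170.0 kJ/mol
equation 3: not needed.
Combining the equations, ΔH = (-1)·(-890.3) + (2)·(-1085.0) = -1279.7 kJ/mol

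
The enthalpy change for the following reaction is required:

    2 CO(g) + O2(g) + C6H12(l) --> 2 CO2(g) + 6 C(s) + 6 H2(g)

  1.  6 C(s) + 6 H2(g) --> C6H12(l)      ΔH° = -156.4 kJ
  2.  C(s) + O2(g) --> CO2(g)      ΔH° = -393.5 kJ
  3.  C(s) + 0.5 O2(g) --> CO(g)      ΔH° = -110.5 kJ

eq. 1 reversed (C6H12(l) must end up as a reactant): +156.4 kJ
eq. 2 × 2 (scale by 2 for the 2 CO2(g)): (2)·(-393.5) = -787.0 kJ
eq. 3 reversed and × 2 (reverse to put CO(g) on the reactant side; scale by 2 for the 2 CO(g)): (-2)·(-110.5) = +221.0 kJ
Combining the equations, ΔH° = (+156.4) + (-787.0) + (+221.0) = -409.6 kJ

ΔH° = -409.6 kJ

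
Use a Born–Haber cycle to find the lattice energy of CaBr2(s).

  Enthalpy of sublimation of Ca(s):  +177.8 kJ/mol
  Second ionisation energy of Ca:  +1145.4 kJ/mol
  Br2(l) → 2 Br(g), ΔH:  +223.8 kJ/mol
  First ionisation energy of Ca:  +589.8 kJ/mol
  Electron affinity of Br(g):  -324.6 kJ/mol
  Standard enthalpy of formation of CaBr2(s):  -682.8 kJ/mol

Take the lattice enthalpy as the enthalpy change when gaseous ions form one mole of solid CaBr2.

ΔHf° = 1·ΔHsub + 1·(ΣIE) + 1·D(Br2) + 2·EA + U
-682.8 = 1·(+177.8) + 1·(+1735.2) + 1·(+223.8) + 2·(-324.6) + U
U = -682.8 − (+1487.6) = -2170.4 kJ/mol

U = -2170.4 kJ/mol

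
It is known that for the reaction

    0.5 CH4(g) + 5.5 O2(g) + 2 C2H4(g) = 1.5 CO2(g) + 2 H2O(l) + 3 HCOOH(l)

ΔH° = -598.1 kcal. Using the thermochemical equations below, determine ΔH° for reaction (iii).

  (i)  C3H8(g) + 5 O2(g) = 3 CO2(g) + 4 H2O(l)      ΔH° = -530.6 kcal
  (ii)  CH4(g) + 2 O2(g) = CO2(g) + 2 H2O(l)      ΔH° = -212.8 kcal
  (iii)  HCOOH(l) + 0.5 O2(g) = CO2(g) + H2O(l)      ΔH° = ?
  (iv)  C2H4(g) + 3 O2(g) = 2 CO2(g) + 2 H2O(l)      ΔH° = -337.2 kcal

ΔH° = -60.9 kcal

(i): not needed.
(ii) × 1/2: (1/2)·(-212.8) = -106.4 kcal
(iii) reversed and × 3: contributes −3·x
(iv) × 2: (2)·(-337.2) = -674.4 kcal
-598.1 = (-106.4) + (-674.4) − 3·x
x = (-598.1 − (-780.8)) / (-3) = -60.9 kcal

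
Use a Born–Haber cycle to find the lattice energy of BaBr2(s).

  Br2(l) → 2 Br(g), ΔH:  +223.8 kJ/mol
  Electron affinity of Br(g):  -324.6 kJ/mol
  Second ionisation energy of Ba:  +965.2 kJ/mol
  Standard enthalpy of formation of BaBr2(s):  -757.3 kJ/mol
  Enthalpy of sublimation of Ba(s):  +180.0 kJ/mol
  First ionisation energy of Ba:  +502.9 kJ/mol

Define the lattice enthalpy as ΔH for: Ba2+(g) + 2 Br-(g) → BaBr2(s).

ΔHf° = 1·ΔHsub + 1·(ΣIE) + 1·D(Br2) + 2·EA + U
-757.3 = 1·(+180.0) + 1·(+1468.1) + 1·(+223.8) + 2·(-324.6) + U
U = -757.3 − (+1222.7) = -1980.0 kJ/mol

U = -1980.0 kJ/mol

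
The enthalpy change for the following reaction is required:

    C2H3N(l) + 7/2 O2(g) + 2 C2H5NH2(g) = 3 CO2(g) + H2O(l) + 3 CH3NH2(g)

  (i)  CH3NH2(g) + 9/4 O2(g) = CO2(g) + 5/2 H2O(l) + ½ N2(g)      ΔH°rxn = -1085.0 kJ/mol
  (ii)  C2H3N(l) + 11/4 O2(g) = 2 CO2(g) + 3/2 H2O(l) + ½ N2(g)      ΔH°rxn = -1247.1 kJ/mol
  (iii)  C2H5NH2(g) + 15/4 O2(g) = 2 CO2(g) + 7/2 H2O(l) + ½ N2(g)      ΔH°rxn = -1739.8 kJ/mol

(i) reversed and × 3 (CH3NH2(g) must end up as a product; scale by 3 for the 3 CH3NH2(g)): (-3)·(-1085.0) = +3255.0 kJ/mol
(ii) as written (C2H3N(l) already on the reactant side): -1247.1 kJ/mol
(iii) × 2 (scale by 2 for the 2 C2H5NH2(g)): (2)·(-1739.8) = -3479.6 kJ/mol
Since enthalpy is a state function, ΔH°rxn = (+3255.0) + (-1247.1) + (-3479.6) = -1471.7 kJ/mol

ΔH°rxn = -1471.7 kJ/mol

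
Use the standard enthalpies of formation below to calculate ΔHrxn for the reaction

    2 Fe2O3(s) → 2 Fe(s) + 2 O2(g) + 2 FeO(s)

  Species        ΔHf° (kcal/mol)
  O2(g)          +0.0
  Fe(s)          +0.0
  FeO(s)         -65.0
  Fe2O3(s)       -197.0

ΔH°rxn = Σ nΔHf°(products) − Σ nΔHf°(reactants).
Products: 2·(+0.0) + 2·(+0.0) + 2·(-65.0) = -130.0
Reactants: 2·(-197.0) = -394.0
ΔHrxn = (-130.0) − (-394.0) = 264.0 kcal/mol

ΔHrxn = 264.0 kcal/mol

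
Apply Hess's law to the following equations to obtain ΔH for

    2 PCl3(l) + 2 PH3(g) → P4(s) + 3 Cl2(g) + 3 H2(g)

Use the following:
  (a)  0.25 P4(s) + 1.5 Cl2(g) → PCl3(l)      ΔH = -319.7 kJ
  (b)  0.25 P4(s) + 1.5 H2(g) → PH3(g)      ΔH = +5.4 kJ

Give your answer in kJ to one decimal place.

ΔH = 628.6 kJ

(a) reversed and × 2 (reverse to put PCl3(l) on the reactant side; scale by 2 for the 2 PCl3(l)): (-2)·(-319.7) = +639.4 kJ
(b) reversed and × 2 (PH3(g) must end up as a reactant; ×2 to match 2 PH3(g) in the target): (-2)·(+5.4) = -10.8 kJ
ΔH = (-2)·(-319.7) + (-2)·(+5.4) = 628.6 kJ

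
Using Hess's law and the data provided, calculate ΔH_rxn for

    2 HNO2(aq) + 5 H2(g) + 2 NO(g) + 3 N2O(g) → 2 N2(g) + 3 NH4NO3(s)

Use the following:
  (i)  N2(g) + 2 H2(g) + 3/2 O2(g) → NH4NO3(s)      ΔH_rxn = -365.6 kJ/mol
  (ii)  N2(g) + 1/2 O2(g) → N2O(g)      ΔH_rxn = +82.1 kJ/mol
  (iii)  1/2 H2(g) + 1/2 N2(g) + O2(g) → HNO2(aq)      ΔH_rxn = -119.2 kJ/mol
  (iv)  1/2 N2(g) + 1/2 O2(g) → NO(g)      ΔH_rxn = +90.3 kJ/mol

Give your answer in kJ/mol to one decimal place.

(i) × 3: (3)·(-365.6) = -1096.8 kJ/mol
(ii) reversed and × 3: (-3)·(+82.1) = -246.3 kJ/mol
(iii) reversed and × 2: (-2)·(-119.2) = +238.4 kJ/mol
(iv) reversed and × 2: (-2)·(+90.3) = -180.6 kJ/mol
ΔH_rxn = (3)·(-365.6) + (-3)·(+82.1) + (-2)·(-119.2) + (-2)·(+90.3) = -1285.3 kJ/mol

ΔH_rxn = -1285.3 kJ/mol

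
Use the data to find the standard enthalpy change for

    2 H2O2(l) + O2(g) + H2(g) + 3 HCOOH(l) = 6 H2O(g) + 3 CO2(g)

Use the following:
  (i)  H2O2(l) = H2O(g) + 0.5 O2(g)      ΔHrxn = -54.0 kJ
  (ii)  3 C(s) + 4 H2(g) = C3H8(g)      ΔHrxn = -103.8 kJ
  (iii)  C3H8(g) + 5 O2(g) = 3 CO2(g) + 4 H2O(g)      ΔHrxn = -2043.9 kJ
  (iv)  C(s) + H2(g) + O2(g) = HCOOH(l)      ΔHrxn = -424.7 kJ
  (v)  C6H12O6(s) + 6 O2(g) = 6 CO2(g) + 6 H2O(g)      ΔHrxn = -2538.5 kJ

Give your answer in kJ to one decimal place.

(i) × 2: (2)·(-54.0) = -108.0 kJ
(ii) as written: -103.8 kJ
(iii) as written: -2043.9 kJ
(iv) reversed and × 3: (-3)·(-424.7) = +1274.1 kJ
(v): not needed.
By Hess's law, ΔHrxn = (2)·(-54.0) + (1)·(-103.8) + (1)·(-2043.9) + (-3)·(-424.7) = -981.6 kJ

ΔHrxn = -981.6 kJ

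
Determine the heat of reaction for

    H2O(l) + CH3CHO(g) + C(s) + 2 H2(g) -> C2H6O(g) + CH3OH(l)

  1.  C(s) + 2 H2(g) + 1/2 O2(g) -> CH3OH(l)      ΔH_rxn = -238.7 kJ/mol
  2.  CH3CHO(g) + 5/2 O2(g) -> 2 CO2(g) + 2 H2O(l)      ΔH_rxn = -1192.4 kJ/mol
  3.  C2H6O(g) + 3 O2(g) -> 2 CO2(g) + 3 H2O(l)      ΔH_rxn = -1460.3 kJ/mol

ΔH_rxn = 29.2 kJ/mol

eq. 1 as written: -238.7 kJ/mol
eq. 2 as written: -1192.4 kJ/mol
eq. 3 reversed: +1460.3 kJ/mol
Summing the manipulated equations, ΔH_rxn = (1)·(-238.7) + (1)·(-1192.4) + (-1)·(-1460.3) = 29.2 kJ/mol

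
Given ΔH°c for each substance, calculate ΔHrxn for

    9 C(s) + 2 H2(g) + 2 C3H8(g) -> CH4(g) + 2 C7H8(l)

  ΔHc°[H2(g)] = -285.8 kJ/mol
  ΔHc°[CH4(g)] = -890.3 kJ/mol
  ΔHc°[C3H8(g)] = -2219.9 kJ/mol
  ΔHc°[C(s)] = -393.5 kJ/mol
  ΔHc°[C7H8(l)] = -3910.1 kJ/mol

ΔHrxn = 157.6 kJ/mol

With combustion enthalpies, reactants minus products:
= [9·(-393.5) + 2·(-285.8) + 2·(-2219.9)] − [1·(-890.3) + 2·(-3910.1)]
= 157.6 kJ/mol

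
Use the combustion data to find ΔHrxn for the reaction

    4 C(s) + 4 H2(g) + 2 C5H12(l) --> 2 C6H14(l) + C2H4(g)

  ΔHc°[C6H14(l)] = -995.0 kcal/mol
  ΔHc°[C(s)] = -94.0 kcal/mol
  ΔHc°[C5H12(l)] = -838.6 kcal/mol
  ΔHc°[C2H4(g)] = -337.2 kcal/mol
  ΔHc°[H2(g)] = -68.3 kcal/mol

With combustion enthalpies, reactants minus products:
= [4·(-94.0) + 4·(-68.3) + 2·(-838.6)] − [2·(-995.0) + 1·(-337.2)]
= 0.8 kcal/mol

ΔHrxn = 0.8 kcal/mol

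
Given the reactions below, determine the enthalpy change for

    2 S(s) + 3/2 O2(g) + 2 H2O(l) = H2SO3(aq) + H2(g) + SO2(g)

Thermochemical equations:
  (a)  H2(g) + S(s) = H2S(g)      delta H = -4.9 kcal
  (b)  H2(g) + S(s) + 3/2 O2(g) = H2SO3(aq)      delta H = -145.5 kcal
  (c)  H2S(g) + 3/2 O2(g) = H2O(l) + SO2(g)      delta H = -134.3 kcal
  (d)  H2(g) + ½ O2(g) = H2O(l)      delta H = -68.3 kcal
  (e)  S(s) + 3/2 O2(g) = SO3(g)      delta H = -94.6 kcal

delta H = -79.8 kcal

(a) as written: -4.9 kcal
(b) as written (H2SO3(aq) already on the product side): -145.5 kcal
(c) as written (SO2(g) already on the product side): -134.3 kcal
(d) reversed and × 3: (-3)·(-68.3) = +204.9 kcal
(e): not needed (SO3(g) appears nowhere else).
delta H = (1)·(-4.9) + (1)·(-145.5) + (1)·(-134.3) + (-3)·(-68.3) = -79.8 kcal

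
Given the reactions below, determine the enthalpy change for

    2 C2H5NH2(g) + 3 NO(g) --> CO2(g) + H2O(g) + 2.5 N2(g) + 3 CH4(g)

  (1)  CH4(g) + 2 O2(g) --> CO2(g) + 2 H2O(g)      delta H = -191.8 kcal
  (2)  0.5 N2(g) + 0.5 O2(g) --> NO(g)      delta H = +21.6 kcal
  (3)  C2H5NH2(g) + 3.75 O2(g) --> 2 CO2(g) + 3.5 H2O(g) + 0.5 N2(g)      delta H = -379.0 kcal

(1) reversed and × 3 (reverse to put CH4(g) on the product side; scale by 3 for the 3 CH4(g)): (-3)·(-191.8) = +575.4 kcal
(2) reversed and × 3 (reverse to put NO(g) on the reactant side; scale by 3 for the 3 NO(g)): (-3)·(+21.6) = -64.8 kcal
(3) × 2 (scale by 2 for the 2 C2H5NH2(g)): (2)·(-379.0) = -758.0 kcal
Since enthalpy is a state function, delta H = (-3)·(-191.8) + (-3)·(+21.6) + (2)·(-379.0) = -247.4 kcal

delta H = -247.4 kcal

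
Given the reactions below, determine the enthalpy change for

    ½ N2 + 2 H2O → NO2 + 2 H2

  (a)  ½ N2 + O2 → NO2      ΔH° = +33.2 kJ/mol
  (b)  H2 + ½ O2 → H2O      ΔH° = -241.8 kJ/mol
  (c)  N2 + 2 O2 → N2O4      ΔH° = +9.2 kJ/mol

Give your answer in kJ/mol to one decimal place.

(a) as written (NO2 already on the product side): +33.2 kJ/mol
(b) reversed and × 2 (H2O must end up as a reactant; ×2 to match 2 H2O in the target): (-2)·(-241.8) = +483.6 kJ/mol
(c): not needed (N2O4 appears nowhere else).
Combining the equations, ΔH° = (+33.2) + (+483.6) = 516.8 kJ/mol

ΔH° = 516.8 kJ/mol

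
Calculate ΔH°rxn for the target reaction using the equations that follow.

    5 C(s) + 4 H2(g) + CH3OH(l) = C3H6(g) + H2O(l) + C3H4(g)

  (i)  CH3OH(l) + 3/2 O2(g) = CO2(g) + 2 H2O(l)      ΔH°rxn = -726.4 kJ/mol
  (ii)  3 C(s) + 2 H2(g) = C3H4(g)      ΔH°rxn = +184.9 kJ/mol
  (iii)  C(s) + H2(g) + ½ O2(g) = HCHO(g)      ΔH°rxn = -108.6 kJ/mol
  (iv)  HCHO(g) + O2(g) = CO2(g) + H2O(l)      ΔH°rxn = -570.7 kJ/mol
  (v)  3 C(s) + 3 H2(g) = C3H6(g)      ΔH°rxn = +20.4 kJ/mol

(i) as written: -726.4 kJ/mol
(ii) as written: +184.9 kJ/mol
(iii) reversed: +108.6 kJ/mol
(iv) reversed: +570.7 kJ/mol
(v) as written: +20.4 kJ/mol
Since enthalpy is a state function, ΔH°rxn = (1)·(-726.4) + (1)·(+184.9) + (-1)·(-108.6) + (-1)·(-570.7) + (1)·(+20.4) = 158.2 kJ/mol

ΔH°rxn = 158.2 kJ/mol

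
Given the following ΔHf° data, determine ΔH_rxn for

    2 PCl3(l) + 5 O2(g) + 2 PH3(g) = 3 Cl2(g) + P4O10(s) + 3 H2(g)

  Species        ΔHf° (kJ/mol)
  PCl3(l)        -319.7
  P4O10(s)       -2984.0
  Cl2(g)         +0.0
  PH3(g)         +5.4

ΔH°rxn = Σ nΔHf°(products) − Σ nΔHf°(reactants).
Products: 3·(+0.0) + 1·(-2984.0) + 3·(+0.0) = -2984.0
Reactants: 2·(-319.7) + 5·(+0.0) + 2·(+5.4) = -628.6
ΔH_rxn = (-2984.0) − (-628.6) = -2355.4 kJ/mol

ΔH_rxn = -2355.4 kJ/mol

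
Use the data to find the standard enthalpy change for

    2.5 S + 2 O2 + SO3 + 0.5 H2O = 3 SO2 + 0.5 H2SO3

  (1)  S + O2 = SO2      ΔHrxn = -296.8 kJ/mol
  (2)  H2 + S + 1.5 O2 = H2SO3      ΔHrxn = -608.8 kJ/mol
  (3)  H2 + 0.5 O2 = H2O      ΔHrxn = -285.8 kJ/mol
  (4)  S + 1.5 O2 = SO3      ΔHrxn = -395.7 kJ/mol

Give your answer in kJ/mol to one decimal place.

(1) × 3 (scale by 3 for the 3 SO2): (3)·(-296.8) = -890.4 kJ/mol
(2) × 1/2 (×1/2 to match 1/2 H2SO3 in the target): (1/2)·(-608.8) = -304.4 kJ/mol
(3) reversed and × 1/2 (H2O must end up as a reactant; ×1/2 to match 1/2 H2O in the target): (-1/2)·(-285.8) = +142.9 kJ/mol
(4) reversed (reverse to put SO3 on the reactant side): +395.7 kJ/mol
ΔHrxn = (3)·(-296.8) + (1/2)·(-608.8) + (-1/2)·(-285.8) + (-1)·(-395.7) = -656.2 kJ/mol

ΔHrxn = -656.2 kJ/mol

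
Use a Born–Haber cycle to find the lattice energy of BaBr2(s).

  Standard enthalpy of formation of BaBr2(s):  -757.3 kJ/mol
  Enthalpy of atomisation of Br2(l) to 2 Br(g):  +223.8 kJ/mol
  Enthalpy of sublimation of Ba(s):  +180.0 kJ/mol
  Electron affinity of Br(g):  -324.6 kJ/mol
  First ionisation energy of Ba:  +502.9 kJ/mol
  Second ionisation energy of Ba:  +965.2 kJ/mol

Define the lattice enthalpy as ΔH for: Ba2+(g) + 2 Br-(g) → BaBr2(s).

ΔHf° = 1·ΔHsub + 1·(ΣIE) + 1·D(Br2) + 2·EA + U
-757.3 = 1·(+180.0) + 1·(+1468.1) + 1·(+223.8) + 2·(-324.6) + U
U = -757.3 − (+1222.7) = -1980.0 kJ/mol

U = -1980.0 kJ/mol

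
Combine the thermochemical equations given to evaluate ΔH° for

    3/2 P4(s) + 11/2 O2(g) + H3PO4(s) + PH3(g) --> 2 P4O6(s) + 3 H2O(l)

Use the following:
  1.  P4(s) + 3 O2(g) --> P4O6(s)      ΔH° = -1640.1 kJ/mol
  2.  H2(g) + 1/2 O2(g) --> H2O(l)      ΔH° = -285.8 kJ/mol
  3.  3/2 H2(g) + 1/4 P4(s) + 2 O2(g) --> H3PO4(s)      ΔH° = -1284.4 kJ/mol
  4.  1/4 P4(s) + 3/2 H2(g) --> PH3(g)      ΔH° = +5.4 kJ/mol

ΔH° = -2858.6 kJ/mol

eq. 1 × 2: (2)·(-1640.1) = -3280.2 kJ/mol
eq. 2 × 3: (3)·(-285.8) = -857.4 kJ/mol
eq. 3 reversed: +1284.4 kJ/mol
eq. 4 reversed: -5.4 kJ/mol
By Hess's law, ΔH° = (2)·(-1640.1) + (3)·(-285.8) + (-1)·(-1284.4) + (-1)·(+5.4) = -2858.6 kJ/mol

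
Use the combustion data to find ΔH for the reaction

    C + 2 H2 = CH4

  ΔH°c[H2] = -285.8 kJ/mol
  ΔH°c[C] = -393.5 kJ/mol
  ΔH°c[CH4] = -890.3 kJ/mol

With combustion enthalpies, reactants minus products:
= [1·(-393.5) + 2·(-285.8)] − [1·(-890.3)]
= -74.8 kJ/mol

ΔH = -74.8 kJ/mol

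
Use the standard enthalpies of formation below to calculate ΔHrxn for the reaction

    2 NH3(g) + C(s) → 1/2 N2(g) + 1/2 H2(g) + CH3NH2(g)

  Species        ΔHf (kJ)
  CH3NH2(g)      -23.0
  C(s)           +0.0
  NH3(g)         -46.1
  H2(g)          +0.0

Products: 1/2·(+0.0) + 1/2·(+0.0) + 1·(-23.0) = -23.0
Reactants: 2·(-46.1) + 1·(+0.0) = -92.2
ΔHrxn = (-23.0) − (-92.2) = 69.2 kJ

ΔHrxn = 69.2 kJ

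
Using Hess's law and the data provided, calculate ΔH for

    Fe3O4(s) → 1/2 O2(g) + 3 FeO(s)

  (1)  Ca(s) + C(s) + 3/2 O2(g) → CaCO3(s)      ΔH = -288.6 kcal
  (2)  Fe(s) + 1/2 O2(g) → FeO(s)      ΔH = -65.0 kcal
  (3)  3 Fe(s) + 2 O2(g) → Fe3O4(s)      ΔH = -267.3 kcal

ΔH = 72.3 kcal

(1): not needed (Ca(s) appears nowhere else).
(2) × 3 (scale by 3 for the 3 FeO(s)): (3)·(-65.0) = -195.0 kcal
(3) reversed (Fe3O4(s) must end up as a reactant): +267.3 kcal
By Hess's law, ΔH = (-195.0) + (+267.3) = 72.3 kcal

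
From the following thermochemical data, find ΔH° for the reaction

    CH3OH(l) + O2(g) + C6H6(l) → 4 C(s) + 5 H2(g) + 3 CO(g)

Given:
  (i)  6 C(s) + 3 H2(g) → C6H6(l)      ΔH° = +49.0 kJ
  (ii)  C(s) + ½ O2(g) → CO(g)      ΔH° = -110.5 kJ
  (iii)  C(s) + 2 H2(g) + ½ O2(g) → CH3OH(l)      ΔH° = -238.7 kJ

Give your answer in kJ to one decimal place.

ΔH° = -141.8 kJ

(i) reversed: -49.0 kJ
(ii) × 3: (3)·(-110.5) = -331.5 kJ
(iii) reversed: +238.7 kJ
Combining the equations, ΔH° = (-49.0) + (-331.5) + (+238.7) = -141.8 kJ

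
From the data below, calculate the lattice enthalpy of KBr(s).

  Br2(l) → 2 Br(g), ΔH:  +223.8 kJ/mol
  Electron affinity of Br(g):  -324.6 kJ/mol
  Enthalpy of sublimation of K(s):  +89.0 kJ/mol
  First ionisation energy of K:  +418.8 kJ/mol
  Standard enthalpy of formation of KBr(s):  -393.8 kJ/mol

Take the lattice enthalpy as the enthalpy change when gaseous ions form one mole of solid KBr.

U = -688.9 kJ/mol

ΔHf° = 1·ΔHsub + 1·(ΣIE) + 1/2·D(Br2) + 1·EA + U
-393.8 = 1·(+89.0) + 1·(+418.8) + 1/2·(+223.8) + 1·(-324.6) + U
U = -393.8 − (+295.1) = -688.9 kJ/mol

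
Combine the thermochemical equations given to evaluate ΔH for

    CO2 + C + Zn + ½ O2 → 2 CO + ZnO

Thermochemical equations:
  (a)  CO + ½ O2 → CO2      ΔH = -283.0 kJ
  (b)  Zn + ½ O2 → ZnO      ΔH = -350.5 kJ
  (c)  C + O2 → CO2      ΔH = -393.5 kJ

ΔH = -178.0 kJ

(a) reversed and × 2 (reverse to put CO on the product side; scale by 2 for the 2 CO): (-2)·(-283.0) = +566.0 kJ
(b) as written (ZnO already on the product side): -350.5 kJ
(c) as written (C already on the reactant side): -393.5 kJ
ΔH = (+566.0) + (-350.5) + (-393.5) = -178.0 kJ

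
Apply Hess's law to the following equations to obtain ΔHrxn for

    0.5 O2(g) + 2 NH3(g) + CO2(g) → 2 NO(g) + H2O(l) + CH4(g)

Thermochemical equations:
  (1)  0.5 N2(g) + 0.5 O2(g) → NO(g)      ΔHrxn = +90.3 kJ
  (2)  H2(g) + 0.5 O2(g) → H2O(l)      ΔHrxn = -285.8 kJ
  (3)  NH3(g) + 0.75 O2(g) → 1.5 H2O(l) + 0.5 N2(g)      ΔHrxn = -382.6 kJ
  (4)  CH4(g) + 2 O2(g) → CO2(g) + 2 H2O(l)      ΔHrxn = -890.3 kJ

ΔHrxn = 305.7 kJ

(1) × 2 (scale by 2 for the 2 NO(g)): (2)·(+90.3) = +180.6 kJ
(2): not needed (H2(g) appears nowhere else).
(3) × 2 (scale by 2 for the 2 NH3(g)): (2)·(-382.6) = -765.2 kJ
(4) reversed (reverse to put CH4(g) on the product side): +890.3 kJ
ΔHrxn = (+180.6) + (-765.2) + (+890.3) = 305.7 kJ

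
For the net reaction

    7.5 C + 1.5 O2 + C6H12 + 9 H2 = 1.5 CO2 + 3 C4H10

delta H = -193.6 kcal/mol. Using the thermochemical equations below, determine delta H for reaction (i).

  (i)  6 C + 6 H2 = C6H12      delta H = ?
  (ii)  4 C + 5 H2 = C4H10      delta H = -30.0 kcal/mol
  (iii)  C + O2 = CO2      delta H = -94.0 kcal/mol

delta H = -37.4 kcal/mol

(i) reversed: contributes −x
(ii) × 3: (3)·(-30.0) = -90.0 kcal/mol
(iii) × 3/2: (3/2)·(-94.0) = -141.0 kcal/mol
-193.6 = (-90.0) + (-141.0) − x
x = (-193.6 − (-231.0)) / (-1) = -37.4 kcal/mol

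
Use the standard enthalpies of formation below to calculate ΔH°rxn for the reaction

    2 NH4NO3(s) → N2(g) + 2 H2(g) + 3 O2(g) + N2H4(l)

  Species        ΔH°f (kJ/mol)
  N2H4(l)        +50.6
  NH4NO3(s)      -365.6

ΔH°rxn = 781.8 kJ/mol

ΔH°rxn = Σ nΔHf°(products) − Σ nΔHf°(reactants).
Products: 1·(+0.0) + 2·(+0.0) + 3·(+0.0) + 1·(+50.6) = +50.6
Reactants: 2·(-365.6) = -731.2
ΔH°rxn = (+50.6) − (-731.2) = 781.8 kJ/mol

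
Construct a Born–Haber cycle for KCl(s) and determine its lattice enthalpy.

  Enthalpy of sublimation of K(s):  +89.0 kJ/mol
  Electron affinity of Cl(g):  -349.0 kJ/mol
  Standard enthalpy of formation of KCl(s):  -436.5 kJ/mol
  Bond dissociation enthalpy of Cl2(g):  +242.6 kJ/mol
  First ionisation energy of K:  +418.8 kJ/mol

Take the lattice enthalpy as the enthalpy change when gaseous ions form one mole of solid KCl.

U = -716.6 kJ/mol

ΔHf° = 1·ΔHsub + 1·(ΣIE) + 1/2·D(Cl2) + 1·EA + U
-436.5 = 1·(+89.0) + 1·(+418.8) + 1/2·(+242.6) + 1·(-349.0) + U
U = -436.5 − (+280.1) = -716.6 kJ/mol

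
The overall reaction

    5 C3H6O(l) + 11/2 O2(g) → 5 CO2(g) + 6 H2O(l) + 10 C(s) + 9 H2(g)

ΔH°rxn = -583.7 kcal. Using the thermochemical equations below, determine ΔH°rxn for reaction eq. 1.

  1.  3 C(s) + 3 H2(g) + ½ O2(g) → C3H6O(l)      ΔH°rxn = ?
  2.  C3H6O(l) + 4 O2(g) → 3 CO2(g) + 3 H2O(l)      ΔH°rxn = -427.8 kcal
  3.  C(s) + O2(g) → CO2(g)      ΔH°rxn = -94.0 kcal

ΔH°rxn = -59.3 kcal

eq. 1 reversed and × 3: contributes −3·x
eq. 2 × 2: (2)·(-427.8) = -855.6 kcal
eq. 3 reversed: +94.0 kcal
-583.7 = (-855.6) + (+94.0) − 3·x
x = (-583.7 − (-761.6)) / (-3) = -59.3 kcal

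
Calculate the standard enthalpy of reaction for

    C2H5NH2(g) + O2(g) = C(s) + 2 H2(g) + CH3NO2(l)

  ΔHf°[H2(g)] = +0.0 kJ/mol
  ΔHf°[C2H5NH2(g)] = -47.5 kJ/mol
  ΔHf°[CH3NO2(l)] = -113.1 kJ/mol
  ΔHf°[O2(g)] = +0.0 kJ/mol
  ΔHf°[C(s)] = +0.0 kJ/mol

Products: 1·(+0.0) + 2·(+0.0) + 1·(-113.1) = -113.1
Reactants: 1·(-47.5) + 1·(+0.0) = -47.5
ΔH°rxn = (-113.1) − (-47.5) = -65.6 kJ/mol

ΔH°rxn = -65.6 kJ/mol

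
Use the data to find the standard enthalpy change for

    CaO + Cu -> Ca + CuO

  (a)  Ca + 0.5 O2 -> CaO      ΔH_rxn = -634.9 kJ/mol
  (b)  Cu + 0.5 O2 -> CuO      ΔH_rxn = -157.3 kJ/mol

ΔH_rxn = 477.6 kJ/mol

(a) reversed (reverse to put CaO on the reactant side): +634.9 kJ/mol
(b) as written (CuO already on the product side): -157.3 kJ/mol
Summing the manipulated equations, ΔH_rxn = (+634.9) + (-157.3) = 477.6 kJ/mol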